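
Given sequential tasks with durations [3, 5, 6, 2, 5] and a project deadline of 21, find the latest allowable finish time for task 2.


LF(activity 2) = deadline - sum of successor durations
Successors: activities 3 through 5 with durations [6, 2, 5]
Sum of successor durations = 13
LF = 21 - 13 = 8

8


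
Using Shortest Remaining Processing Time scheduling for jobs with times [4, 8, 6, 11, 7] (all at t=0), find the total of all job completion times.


Since all jobs arrive at t=0, SRPT equals SPT ordering.
SPT order: [4, 6, 7, 8, 11]
Completion times:
  Job 1: p=4, C=4
  Job 2: p=6, C=10
  Job 3: p=7, C=17
  Job 4: p=8, C=25
  Job 5: p=11, C=36
Total completion time = 4 + 10 + 17 + 25 + 36 = 92

92


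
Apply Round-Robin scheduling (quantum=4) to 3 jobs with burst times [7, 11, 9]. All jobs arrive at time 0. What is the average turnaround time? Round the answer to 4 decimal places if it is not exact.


Time quantum = 4
Execution trace:
  J1 runs 4 units, time = 4
  J2 runs 4 units, time = 8
  J3 runs 4 units, time = 12
  J1 runs 3 units, time = 15
  J2 runs 4 units, time = 19
  J3 runs 4 units, time = 23
  J2 runs 3 units, time = 26
  J3 runs 1 units, time = 27
Finish times: [15, 26, 27]
Average turnaround = 68/3 = 22.6667

22.6667


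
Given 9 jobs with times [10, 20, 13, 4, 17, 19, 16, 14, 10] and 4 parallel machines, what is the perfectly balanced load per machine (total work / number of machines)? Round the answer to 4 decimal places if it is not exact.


Total processing time = 10 + 20 + 13 + 4 + 17 + 19 + 16 + 14 + 10 = 123
Number of machines = 4
Ideal balanced load = 123 / 4 = 30.75

30.75


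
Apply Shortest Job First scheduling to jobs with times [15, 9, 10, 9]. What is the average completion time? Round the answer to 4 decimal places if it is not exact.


SJF order (ascending): [9, 9, 10, 15]
Completion times:
  Job 1: burst=9, C=9
  Job 2: burst=9, C=18
  Job 3: burst=10, C=28
  Job 4: burst=15, C=43
Average completion = 98/4 = 24.5

24.5


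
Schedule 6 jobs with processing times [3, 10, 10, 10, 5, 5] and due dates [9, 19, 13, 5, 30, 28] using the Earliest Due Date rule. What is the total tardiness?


Sort by due date (EDD order): [(10, 5), (3, 9), (10, 13), (10, 19), (5, 28), (5, 30)]
Compute completion times and tardiness:
  Job 1: p=10, d=5, C=10, tardiness=max(0,10-5)=5
  Job 2: p=3, d=9, C=13, tardiness=max(0,13-9)=4
  Job 3: p=10, d=13, C=23, tardiness=max(0,23-13)=10
  Job 4: p=10, d=19, C=33, tardiness=max(0,33-19)=14
  Job 5: p=5, d=28, C=38, tardiness=max(0,38-28)=10
  Job 6: p=5, d=30, C=43, tardiness=max(0,43-30)=13
Total tardiness = 56

56


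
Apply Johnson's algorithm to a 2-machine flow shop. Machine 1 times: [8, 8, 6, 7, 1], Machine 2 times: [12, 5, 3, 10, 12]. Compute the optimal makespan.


Apply Johnson's rule:
  Group 1 (a <= b): [(5, 1, 12), (4, 7, 10), (1, 8, 12)]
  Group 2 (a > b): [(2, 8, 5), (3, 6, 3)]
Optimal job order: [5, 4, 1, 2, 3]
Schedule:
  Job 5: M1 done at 1, M2 done at 13
  Job 4: M1 done at 8, M2 done at 23
  Job 1: M1 done at 16, M2 done at 35
  Job 2: M1 done at 24, M2 done at 40
  Job 3: M1 done at 30, M2 done at 43
Makespan = 43

43


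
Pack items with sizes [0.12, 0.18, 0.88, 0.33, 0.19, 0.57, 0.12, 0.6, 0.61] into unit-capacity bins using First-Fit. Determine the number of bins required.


Place items sequentially using First-Fit:
  Item 0.12 -> new Bin 1
  Item 0.18 -> Bin 1 (now 0.3)
  Item 0.88 -> new Bin 2
  Item 0.33 -> Bin 1 (now 0.63)
  Item 0.19 -> Bin 1 (now 0.82)
  Item 0.57 -> new Bin 3
  Item 0.12 -> Bin 1 (now 0.94)
  Item 0.6 -> new Bin 4
  Item 0.61 -> new Bin 5
Total bins used = 5

5


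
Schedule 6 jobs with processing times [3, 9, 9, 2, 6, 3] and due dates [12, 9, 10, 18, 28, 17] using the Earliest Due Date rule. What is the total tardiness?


Sort by due date (EDD order): [(9, 9), (9, 10), (3, 12), (3, 17), (2, 18), (6, 28)]
Compute completion times and tardiness:
  Job 1: p=9, d=9, C=9, tardiness=max(0,9-9)=0
  Job 2: p=9, d=10, C=18, tardiness=max(0,18-10)=8
  Job 3: p=3, d=12, C=21, tardiness=max(0,21-12)=9
  Job 4: p=3, d=17, C=24, tardiness=max(0,24-17)=7
  Job 5: p=2, d=18, C=26, tardiness=max(0,26-18)=8
  Job 6: p=6, d=28, C=32, tardiness=max(0,32-28)=4
Total tardiness = 36

36


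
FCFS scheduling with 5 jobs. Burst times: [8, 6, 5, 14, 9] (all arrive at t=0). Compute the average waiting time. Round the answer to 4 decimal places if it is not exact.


FCFS order (as given): [8, 6, 5, 14, 9]
Waiting times:
  Job 1: wait = 0
  Job 2: wait = 8
  Job 3: wait = 14
  Job 4: wait = 19
  Job 5: wait = 33
Sum of waiting times = 74
Average waiting time = 74/5 = 14.8

14.8


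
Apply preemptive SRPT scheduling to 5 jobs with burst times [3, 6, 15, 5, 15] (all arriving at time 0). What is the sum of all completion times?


Since all jobs arrive at t=0, SRPT equals SPT ordering.
SPT order: [3, 5, 6, 15, 15]
Completion times:
  Job 1: p=3, C=3
  Job 2: p=5, C=8
  Job 3: p=6, C=14
  Job 4: p=15, C=29
  Job 5: p=15, C=44
Total completion time = 3 + 8 + 14 + 29 + 44 = 98

98


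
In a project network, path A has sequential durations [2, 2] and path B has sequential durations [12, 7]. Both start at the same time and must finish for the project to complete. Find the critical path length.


Path A total = 2 + 2 = 4
Path B total = 12 + 7 = 19
Critical path = longest path = max(4, 19) = 19

19


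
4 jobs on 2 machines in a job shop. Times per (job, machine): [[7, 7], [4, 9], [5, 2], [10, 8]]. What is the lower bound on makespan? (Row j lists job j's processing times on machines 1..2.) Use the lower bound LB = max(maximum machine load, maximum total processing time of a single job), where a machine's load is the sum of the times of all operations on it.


Machine loads:
  Machine 1: 7 + 4 + 5 + 10 = 26
  Machine 2: 7 + 9 + 2 + 8 = 26
Max machine load = 26
Job totals:
  Job 1: 14
  Job 2: 13
  Job 3: 7
  Job 4: 18
Max job total = 18
Lower bound = max(26, 18) = 26

26


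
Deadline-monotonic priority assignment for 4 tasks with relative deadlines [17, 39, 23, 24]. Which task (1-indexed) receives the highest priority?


Sort tasks by relative deadline (ascending):
  Task 1: deadline = 17
  Task 3: deadline = 23
  Task 4: deadline = 24
  Task 2: deadline = 39
Priority order (highest first): [1, 3, 4, 2]
Highest priority task = 1

1


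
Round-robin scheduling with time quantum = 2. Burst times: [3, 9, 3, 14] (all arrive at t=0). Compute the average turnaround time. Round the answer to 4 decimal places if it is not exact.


Time quantum = 2
Execution trace:
  J1 runs 2 units, time = 2
  J2 runs 2 units, time = 4
  J3 runs 2 units, time = 6
  J4 runs 2 units, time = 8
  J1 runs 1 units, time = 9
  J2 runs 2 units, time = 11
  J3 runs 1 units, time = 12
  J4 runs 2 units, time = 14
  J2 runs 2 units, time = 16
  J4 runs 2 units, time = 18
  J2 runs 2 units, time = 20
  J4 runs 2 units, time = 22
  J2 runs 1 units, time = 23
  J4 runs 2 units, time = 25
  J4 runs 2 units, time = 27
  J4 runs 2 units, time = 29
Finish times: [9, 23, 12, 29]
Average turnaround = 73/4 = 18.25

18.25


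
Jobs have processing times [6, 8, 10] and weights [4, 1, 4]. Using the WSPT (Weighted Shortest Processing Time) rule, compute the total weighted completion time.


Compute p/w ratios and sort ascending (WSPT): [(6, 4), (10, 4), (8, 1)]
Compute weighted completion times:
  Job (p=6,w=4): C=6, w*C=4*6=24
  Job (p=10,w=4): C=16, w*C=4*16=64
  Job (p=8,w=1): C=24, w*C=1*24=24
Total weighted completion time = 112

112


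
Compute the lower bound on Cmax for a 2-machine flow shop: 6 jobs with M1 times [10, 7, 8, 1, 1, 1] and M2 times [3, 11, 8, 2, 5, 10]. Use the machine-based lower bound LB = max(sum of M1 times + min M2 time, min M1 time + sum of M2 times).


LB1 = sum(M1 times) + min(M2 times) = 28 + 2 = 30
LB2 = min(M1 times) + sum(M2 times) = 1 + 39 = 40
Lower bound = max(LB1, LB2) = max(30, 40) = 40

40


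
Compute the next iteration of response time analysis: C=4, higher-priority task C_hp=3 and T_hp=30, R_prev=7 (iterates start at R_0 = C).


R_next = C + ceil(R_prev / T_hp) * C_hp
ceil(7 / 30) = ceil(0.2333) = 1
Interference = 1 * 3 = 3
R_next = 4 + 3 = 7
R_next = R_prev, so the iteration has converged (response time = 7).

7


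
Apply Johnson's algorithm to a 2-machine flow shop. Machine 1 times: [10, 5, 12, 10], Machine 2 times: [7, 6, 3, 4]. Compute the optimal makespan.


Apply Johnson's rule:
  Group 1 (a <= b): [(2, 5, 6)]
  Group 2 (a > b): [(1, 10, 7), (4, 10, 4), (3, 12, 3)]
Optimal job order: [2, 1, 4, 3]
Schedule:
  Job 2: M1 done at 5, M2 done at 11
  Job 1: M1 done at 15, M2 done at 22
  Job 4: M1 done at 25, M2 done at 29
  Job 3: M1 done at 37, M2 done at 40
Makespan = 40

40


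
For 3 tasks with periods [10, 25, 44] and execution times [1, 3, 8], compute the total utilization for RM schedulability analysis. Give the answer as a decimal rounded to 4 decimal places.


Compute individual utilizations (exact fractions):
  Task 1: C/T = 1/10 (approx. 0.1)
  Task 2: C/T = 3/25 (approx. 0.12)
  Task 3: C/T = 8/44 = 2/11 (approx. 0.1818)
Total utilization U = 1/10 + 3/25 + 2/11 = 221/550
Rounded to 4 decimal places: U = 0.4018
RM (Liu & Layland) bound for 3 tasks = 0.779763; compare with U = 221/550 (approx. 0.401818)
U <= bound, so schedulable by RM sufficient condition.

0.4018


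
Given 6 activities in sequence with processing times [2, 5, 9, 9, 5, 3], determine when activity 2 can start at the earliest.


Activity 2 starts after activities 1 through 1 complete.
Predecessor durations: [2]
ES = 2 = 2

2


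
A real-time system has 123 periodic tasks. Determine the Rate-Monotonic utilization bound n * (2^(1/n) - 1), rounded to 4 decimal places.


Compute 2^(1/123) = 1.0056512513
Subtract 1: 1.0056512513 - 1 = 0.0056512513
Multiply by n: 123 * 0.0056512513 = 0.6951039099
Round to 4 dp: 0.6951

0.6951


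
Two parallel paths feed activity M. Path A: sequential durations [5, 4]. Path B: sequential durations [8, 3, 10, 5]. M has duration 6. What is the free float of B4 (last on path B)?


ES(B4) = sum of predecessors on chain B = 21
EF(B4) = ES + duration = 21 + 5 = 26
Successor of B4 is M. ES(M) = max(sum(A), sum(B)) = max(9, 26) = 26
Free float = ES(successor) - EF(current) = 26 - 26 = 0

0


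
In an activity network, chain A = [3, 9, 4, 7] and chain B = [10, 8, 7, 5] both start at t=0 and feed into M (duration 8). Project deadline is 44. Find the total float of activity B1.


Forward pass: ES(B1) = sum of predecessors on chain B = 0
EF = ES + duration = 0 + 10 = 10
Backward pass: LF(M) = deadline = 44; LS(M) = 44 - 8 = 36
LF(B1) = LS(M) - sum(successors on chain B) = 36 - 20 = 16
LS = LF - duration = 16 - 10 = 6
Total float = LS - ES = 6 - 0 = 6

6


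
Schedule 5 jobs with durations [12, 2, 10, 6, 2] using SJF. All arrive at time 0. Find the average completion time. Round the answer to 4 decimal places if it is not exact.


SJF order (ascending): [2, 2, 6, 10, 12]
Completion times:
  Job 1: burst=2, C=2
  Job 2: burst=2, C=4
  Job 3: burst=6, C=10
  Job 4: burst=10, C=20
  Job 5: burst=12, C=32
Average completion = 68/5 = 13.6

13.6


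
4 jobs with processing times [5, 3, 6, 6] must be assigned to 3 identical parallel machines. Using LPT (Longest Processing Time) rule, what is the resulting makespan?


Sort jobs in decreasing order (LPT): [6, 6, 5, 3]
Assign each job to the least loaded machine:
  Machine 1: jobs [6], load = 6
  Machine 2: jobs [6], load = 6
  Machine 3: jobs [5, 3], load = 8
Makespan = max load = 8

8


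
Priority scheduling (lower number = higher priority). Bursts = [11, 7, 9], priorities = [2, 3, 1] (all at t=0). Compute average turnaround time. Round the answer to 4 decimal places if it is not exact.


Sort by priority (ascending = highest first):
Order: [(1, 9), (2, 11), (3, 7)]
Completion times:
  Priority 1, burst=9, C=9
  Priority 2, burst=11, C=20
  Priority 3, burst=7, C=27
Average turnaround = 56/3 = 18.6667

18.6667


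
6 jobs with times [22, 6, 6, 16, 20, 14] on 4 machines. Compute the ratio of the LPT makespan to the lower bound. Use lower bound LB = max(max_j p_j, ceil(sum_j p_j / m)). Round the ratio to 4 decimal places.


LPT order: [22, 20, 16, 14, 6, 6]
Machine loads after assignment: [22, 20, 22, 20]
LPT makespan = 22
Lower bound = max(max_job, ceil(total/4)) = max(22, 21) = 22
Ratio = 22 / 22 = 1.0

1.0


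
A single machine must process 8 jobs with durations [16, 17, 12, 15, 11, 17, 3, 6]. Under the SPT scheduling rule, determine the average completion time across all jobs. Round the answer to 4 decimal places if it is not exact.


Sort jobs by processing time (SPT order): [3, 6, 11, 12, 15, 16, 17, 17]
Compute completion times sequentially:
  Job 1: processing = 3, completes at 3
  Job 2: processing = 6, completes at 9
  Job 3: processing = 11, completes at 20
  Job 4: processing = 12, completes at 32
  Job 5: processing = 15, completes at 47
  Job 6: processing = 16, completes at 63
  Job 7: processing = 17, completes at 80
  Job 8: processing = 17, completes at 97
Sum of completion times = 351
Average completion time = 351/8 = 43.875

43.875


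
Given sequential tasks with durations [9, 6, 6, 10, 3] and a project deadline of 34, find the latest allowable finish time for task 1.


LF(activity 1) = deadline - sum of successor durations
Successors: activities 2 through 5 with durations [6, 6, 10, 3]
Sum of successor durations = 25
LF = 34 - 25 = 9

9


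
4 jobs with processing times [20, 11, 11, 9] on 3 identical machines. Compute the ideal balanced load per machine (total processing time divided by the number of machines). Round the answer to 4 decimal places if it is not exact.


Total processing time = 20 + 11 + 11 + 9 = 51
Number of machines = 3
Ideal balanced load = 51 / 3 = 17.0

17.0


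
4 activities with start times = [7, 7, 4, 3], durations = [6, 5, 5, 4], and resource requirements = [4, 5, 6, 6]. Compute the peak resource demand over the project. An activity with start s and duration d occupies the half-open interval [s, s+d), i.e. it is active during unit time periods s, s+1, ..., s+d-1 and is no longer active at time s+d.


Each activity i is active on [start_i, start_i + duration_i).
Compute total resource usage per time slot:
  t=0: active resources = [], total = 0
  t=1: active resources = [], total = 0
  t=2: active resources = [], total = 0
  t=3: active resources = [6], total = 6
  t=4: active resources = [6, 6], total = 12
  t=5: active resources = [6, 6], total = 12
  t=6: active resources = [6, 6], total = 12
  t=7: active resources = [4, 5, 6], total = 15
  t=8: active resources = [4, 5, 6], total = 15
  t=9: active resources = [4, 5], total = 9
  t=10: active resources = [4, 5], total = 9
  t=11: active resources = [4, 5], total = 9
  t=12: active resources = [4], total = 4
Peak resource demand = 15

15


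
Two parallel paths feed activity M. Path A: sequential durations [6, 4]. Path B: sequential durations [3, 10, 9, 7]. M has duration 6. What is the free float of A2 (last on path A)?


ES(A2) = sum of predecessors on chain A = 6
EF(A2) = ES + duration = 6 + 4 = 10
Successor of A2 is M. ES(M) = max(sum(A), sum(B)) = max(10, 29) = 29
Free float = ES(successor) - EF(current) = 29 - 10 = 19

19


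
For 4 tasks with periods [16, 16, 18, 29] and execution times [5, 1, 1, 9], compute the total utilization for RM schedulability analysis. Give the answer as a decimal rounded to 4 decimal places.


Compute individual utilizations (exact fractions):
  Task 1: C/T = 5/16 (approx. 0.3125)
  Task 2: C/T = 1/16 (approx. 0.0625)
  Task 3: C/T = 1/18 (approx. 0.0556)
  Task 4: C/T = 9/29 (approx. 0.3103)
Total utilization U = 5/16 + 1/16 + 1/18 + 9/29 = 1547/2088
Rounded to 4 decimal places: U = 0.7409
RM (Liu & Layland) bound for 4 tasks = 0.756828; compare with U = 1547/2088 (approx. 0.740900)
U <= bound, so schedulable by RM sufficient condition.

0.7409


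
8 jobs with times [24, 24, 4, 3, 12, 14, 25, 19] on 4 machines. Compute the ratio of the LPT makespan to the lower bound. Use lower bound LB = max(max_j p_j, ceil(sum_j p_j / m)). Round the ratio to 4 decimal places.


LPT order: [25, 24, 24, 19, 14, 12, 4, 3]
Machine loads after assignment: [28, 36, 28, 33]
LPT makespan = 36
Lower bound = max(max_job, ceil(total/4)) = max(25, 32) = 32
Ratio = 36 / 32 = 1.125

1.125


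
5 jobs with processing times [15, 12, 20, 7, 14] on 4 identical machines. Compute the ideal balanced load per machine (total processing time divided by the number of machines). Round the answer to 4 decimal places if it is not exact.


Total processing time = 15 + 12 + 20 + 7 + 14 = 68
Number of machines = 4
Ideal balanced load = 68 / 4 = 17.0

17.0


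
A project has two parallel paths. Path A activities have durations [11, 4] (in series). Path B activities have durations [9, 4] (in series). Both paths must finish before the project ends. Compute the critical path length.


Path A total = 11 + 4 = 15
Path B total = 9 + 4 = 13
Critical path = longest path = max(15, 13) = 15

15


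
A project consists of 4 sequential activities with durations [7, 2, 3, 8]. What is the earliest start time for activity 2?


Activity 2 starts after activities 1 through 1 complete.
Predecessor durations: [7]
ES = 7 = 7

7


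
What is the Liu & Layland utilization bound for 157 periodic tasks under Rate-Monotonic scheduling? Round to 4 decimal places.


Compute 2^(1/157) = 1.0044247104
Subtract 1: 1.0044247104 - 1 = 0.0044247104
Multiply by n: 157 * 0.0044247104 = 0.6946795328
Round to 4 dp: 0.6947

0.6947


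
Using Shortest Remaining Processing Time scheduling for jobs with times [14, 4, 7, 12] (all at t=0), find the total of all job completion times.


Since all jobs arrive at t=0, SRPT equals SPT ordering.
SPT order: [4, 7, 12, 14]
Completion times:
  Job 1: p=4, C=4
  Job 2: p=7, C=11
  Job 3: p=12, C=23
  Job 4: p=14, C=37
Total completion time = 4 + 11 + 23 + 37 = 75

75


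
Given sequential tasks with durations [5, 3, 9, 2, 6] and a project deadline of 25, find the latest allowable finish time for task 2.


LF(activity 2) = deadline - sum of successor durations
Successors: activities 3 through 5 with durations [9, 2, 6]
Sum of successor durations = 17
LF = 25 - 17 = 8

8


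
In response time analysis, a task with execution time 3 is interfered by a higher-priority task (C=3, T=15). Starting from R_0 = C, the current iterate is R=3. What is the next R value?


R_next = C + ceil(R_prev / T_hp) * C_hp
ceil(3 / 15) = ceil(0.2) = 1
Interference = 1 * 3 = 3
R_next = 3 + 3 = 6

6


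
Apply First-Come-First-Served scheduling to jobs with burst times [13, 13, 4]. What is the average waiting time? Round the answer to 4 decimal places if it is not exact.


FCFS order (as given): [13, 13, 4]
Waiting times:
  Job 1: wait = 0
  Job 2: wait = 13
  Job 3: wait = 26
Sum of waiting times = 39
Average waiting time = 39/3 = 13.0

13.0


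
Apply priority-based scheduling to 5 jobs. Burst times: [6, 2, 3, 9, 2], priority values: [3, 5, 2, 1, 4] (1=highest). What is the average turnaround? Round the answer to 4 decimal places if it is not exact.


Sort by priority (ascending = highest first):
Order: [(1, 9), (2, 3), (3, 6), (4, 2), (5, 2)]
Completion times:
  Priority 1, burst=9, C=9
  Priority 2, burst=3, C=12
  Priority 3, burst=6, C=18
  Priority 4, burst=2, C=20
  Priority 5, burst=2, C=22
Average turnaround = 81/5 = 16.2

16.2


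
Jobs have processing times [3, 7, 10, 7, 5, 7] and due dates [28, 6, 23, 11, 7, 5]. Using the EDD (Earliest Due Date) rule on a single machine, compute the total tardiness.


Sort by due date (EDD order): [(7, 5), (7, 6), (5, 7), (7, 11), (10, 23), (3, 28)]
Compute completion times and tardiness:
  Job 1: p=7, d=5, C=7, tardiness=max(0,7-5)=2
  Job 2: p=7, d=6, C=14, tardiness=max(0,14-6)=8
  Job 3: p=5, d=7, C=19, tardiness=max(0,19-7)=12
  Job 4: p=7, d=11, C=26, tardiness=max(0,26-11)=15
  Job 5: p=10, d=23, C=36, tardiness=max(0,36-23)=13
  Job 6: p=3, d=28, C=39, tardiness=max(0,39-28)=11
Total tardiness = 61

61


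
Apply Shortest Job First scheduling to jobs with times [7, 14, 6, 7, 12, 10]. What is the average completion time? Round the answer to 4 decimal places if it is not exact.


SJF order (ascending): [6, 7, 7, 10, 12, 14]
Completion times:
  Job 1: burst=6, C=6
  Job 2: burst=7, C=13
  Job 3: burst=7, C=20
  Job 4: burst=10, C=30
  Job 5: burst=12, C=42
  Job 6: burst=14, C=56
Average completion = 167/6 = 27.8333

27.8333


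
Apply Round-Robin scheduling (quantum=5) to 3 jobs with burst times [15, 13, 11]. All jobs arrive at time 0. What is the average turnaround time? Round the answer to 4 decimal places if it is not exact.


Time quantum = 5
Execution trace:
  J1 runs 5 units, time = 5
  J2 runs 5 units, time = 10
  J3 runs 5 units, time = 15
  J1 runs 5 units, time = 20
  J2 runs 5 units, time = 25
  J3 runs 5 units, time = 30
  J1 runs 5 units, time = 35
  J2 runs 3 units, time = 38
  J3 runs 1 units, time = 39
Finish times: [35, 38, 39]
Average turnaround = 112/3 = 37.3333

37.3333


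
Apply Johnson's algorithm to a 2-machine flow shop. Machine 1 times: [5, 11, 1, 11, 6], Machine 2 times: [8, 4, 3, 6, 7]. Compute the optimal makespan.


Apply Johnson's rule:
  Group 1 (a <= b): [(3, 1, 3), (1, 5, 8), (5, 6, 7)]
  Group 2 (a > b): [(4, 11, 6), (2, 11, 4)]
Optimal job order: [3, 1, 5, 4, 2]
Schedule:
  Job 3: M1 done at 1, M2 done at 4
  Job 1: M1 done at 6, M2 done at 14
  Job 5: M1 done at 12, M2 done at 21
  Job 4: M1 done at 23, M2 done at 29
  Job 2: M1 done at 34, M2 done at 38
Makespan = 38

38


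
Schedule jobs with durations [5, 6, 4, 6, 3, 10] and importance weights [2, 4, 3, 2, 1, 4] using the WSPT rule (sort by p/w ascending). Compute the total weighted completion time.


Compute p/w ratios and sort ascending (WSPT): [(4, 3), (6, 4), (5, 2), (10, 4), (6, 2), (3, 1)]
Compute weighted completion times:
  Job (p=4,w=3): C=4, w*C=3*4=12
  Job (p=6,w=4): C=10, w*C=4*10=40
  Job (p=5,w=2): C=15, w*C=2*15=30
  Job (p=10,w=4): C=25, w*C=4*25=100
  Job (p=6,w=2): C=31, w*C=2*31=62
  Job (p=3,w=1): C=34, w*C=1*34=34
Total weighted completion time = 278

278


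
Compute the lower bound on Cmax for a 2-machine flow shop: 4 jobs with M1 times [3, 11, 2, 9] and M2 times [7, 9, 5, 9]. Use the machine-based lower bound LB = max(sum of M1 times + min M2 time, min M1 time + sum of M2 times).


LB1 = sum(M1 times) + min(M2 times) = 25 + 5 = 30
LB2 = min(M1 times) + sum(M2 times) = 2 + 30 = 32
Lower bound = max(LB1, LB2) = max(30, 32) = 32

32


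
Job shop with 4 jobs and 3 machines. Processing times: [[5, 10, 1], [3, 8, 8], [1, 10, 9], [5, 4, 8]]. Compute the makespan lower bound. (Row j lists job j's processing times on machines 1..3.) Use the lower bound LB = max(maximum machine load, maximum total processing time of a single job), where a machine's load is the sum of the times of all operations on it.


Machine loads:
  Machine 1: 5 + 3 + 1 + 5 = 14
  Machine 2: 10 + 8 + 10 + 4 = 32
  Machine 3: 1 + 8 + 9 + 8 = 26
Max machine load = 32
Job totals:
  Job 1: 16
  Job 2: 19
  Job 3: 20
  Job 4: 17
Max job total = 20
Lower bound = max(32, 20) = 32

32


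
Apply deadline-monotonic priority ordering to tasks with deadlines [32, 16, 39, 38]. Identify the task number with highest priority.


Sort tasks by relative deadline (ascending):
  Task 2: deadline = 16
  Task 1: deadline = 32
  Task 4: deadline = 38
  Task 3: deadline = 39
Priority order (highest first): [2, 1, 4, 3]
Highest priority task = 2

2


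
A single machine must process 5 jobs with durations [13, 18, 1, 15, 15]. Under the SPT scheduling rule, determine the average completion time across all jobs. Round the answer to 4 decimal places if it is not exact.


Sort jobs by processing time (SPT order): [1, 13, 15, 15, 18]
Compute completion times sequentially:
  Job 1: processing = 1, completes at 1
  Job 2: processing = 13, completes at 14
  Job 3: processing = 15, completes at 29
  Job 4: processing = 15, completes at 44
  Job 5: processing = 18, completes at 62
Sum of completion times = 150
Average completion time = 150/5 = 30.0

30.0


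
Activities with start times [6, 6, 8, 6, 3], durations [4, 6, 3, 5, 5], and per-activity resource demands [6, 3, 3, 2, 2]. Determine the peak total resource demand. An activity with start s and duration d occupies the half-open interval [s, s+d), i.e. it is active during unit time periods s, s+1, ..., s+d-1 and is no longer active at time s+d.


Each activity i is active on [start_i, start_i + duration_i).
Compute total resource usage per time slot:
  t=0: active resources = [], total = 0
  t=1: active resources = [], total = 0
  t=2: active resources = [], total = 0
  t=3: active resources = [2], total = 2
  t=4: active resources = [2], total = 2
  t=5: active resources = [2], total = 2
  t=6: active resources = [6, 3, 2, 2], total = 13
  t=7: active resources = [6, 3, 2, 2], total = 13
  t=8: active resources = [6, 3, 3, 2], total = 14
  t=9: active resources = [6, 3, 3, 2], total = 14
  t=10: active resources = [3, 3, 2], total = 8
  t=11: active resources = [3], total = 3
Peak resource demand = 14

14


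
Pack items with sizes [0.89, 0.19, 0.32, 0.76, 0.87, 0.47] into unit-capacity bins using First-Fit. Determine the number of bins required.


Place items sequentially using First-Fit:
  Item 0.89 -> new Bin 1
  Item 0.19 -> new Bin 2
  Item 0.32 -> Bin 2 (now 0.51)
  Item 0.76 -> new Bin 3
  Item 0.87 -> new Bin 4
  Item 0.47 -> Bin 2 (now 0.98)
Total bins used = 4

4


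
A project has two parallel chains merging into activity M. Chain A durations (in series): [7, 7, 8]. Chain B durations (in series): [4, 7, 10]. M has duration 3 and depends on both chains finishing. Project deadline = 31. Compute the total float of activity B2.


Forward pass: ES(B2) = sum of predecessors on chain B = 4
EF = ES + duration = 4 + 7 = 11
Backward pass: LF(M) = deadline = 31; LS(M) = 31 - 3 = 28
LF(B2) = LS(M) - sum(successors on chain B) = 28 - 10 = 18
LS = LF - duration = 18 - 7 = 11
Total float = LS - ES = 11 - 4 = 7

7


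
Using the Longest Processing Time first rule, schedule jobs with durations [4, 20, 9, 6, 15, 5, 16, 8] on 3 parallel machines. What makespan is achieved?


Sort jobs in decreasing order (LPT): [20, 16, 15, 9, 8, 6, 5, 4]
Assign each job to the least loaded machine:
  Machine 1: jobs [20, 6], load = 26
  Machine 2: jobs [16, 8, 5], load = 29
  Machine 3: jobs [15, 9, 4], load = 28
Makespan = max load = 29

29


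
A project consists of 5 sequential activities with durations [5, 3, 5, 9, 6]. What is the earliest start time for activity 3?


Activity 3 starts after activities 1 through 2 complete.
Predecessor durations: [5, 3]
ES = 5 + 3 = 8

8


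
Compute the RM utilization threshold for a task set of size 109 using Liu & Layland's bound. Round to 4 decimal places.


Compute 2^(1/109) = 1.0063794108
Subtract 1: 1.0063794108 - 1 = 0.0063794108
Multiply by n: 109 * 0.0063794108 = 0.6953557772
Round to 4 dp: 0.6954

0.6954


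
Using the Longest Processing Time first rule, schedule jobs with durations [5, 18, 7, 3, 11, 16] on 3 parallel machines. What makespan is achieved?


Sort jobs in decreasing order (LPT): [18, 16, 11, 7, 5, 3]
Assign each job to the least loaded machine:
  Machine 1: jobs [18, 3], load = 21
  Machine 2: jobs [16, 5], load = 21
  Machine 3: jobs [11, 7], load = 18
Makespan = max load = 21

21


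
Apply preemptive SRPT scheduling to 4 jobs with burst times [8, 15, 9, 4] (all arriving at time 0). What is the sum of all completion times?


Since all jobs arrive at t=0, SRPT equals SPT ordering.
SPT order: [4, 8, 9, 15]
Completion times:
  Job 1: p=4, C=4
  Job 2: p=8, C=12
  Job 3: p=9, C=21
  Job 4: p=15, C=36
Total completion time = 4 + 12 + 21 + 36 = 73

73


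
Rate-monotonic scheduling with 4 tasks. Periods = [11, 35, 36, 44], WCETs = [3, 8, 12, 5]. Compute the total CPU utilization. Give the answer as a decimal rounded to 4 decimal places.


Compute individual utilizations (exact fractions):
  Task 1: C/T = 3/11 (approx. 0.2727)
  Task 2: C/T = 8/35 (approx. 0.2286)
  Task 3: C/T = 12/36 = 1/3 (approx. 0.3333)
  Task 4: C/T = 5/44 (approx. 0.1136)
Total utilization U = 3/11 + 8/35 + 1/3 + 5/44 = 4381/4620
Rounded to 4 decimal places: U = 0.9483
RM (Liu & Layland) bound for 4 tasks = 0.756828; compare with U = 4381/4620 (approx. 0.948268)
bound < U <= 1, so the RM sufficient condition is not met (inconclusive; an exact test such as response-time analysis is needed).

0.9483


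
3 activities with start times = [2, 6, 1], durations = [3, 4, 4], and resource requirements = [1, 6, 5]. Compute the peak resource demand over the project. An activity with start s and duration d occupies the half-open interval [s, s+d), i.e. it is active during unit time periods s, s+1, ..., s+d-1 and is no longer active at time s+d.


Each activity i is active on [start_i, start_i + duration_i).
Compute total resource usage per time slot:
  t=0: active resources = [], total = 0
  t=1: active resources = [5], total = 5
  t=2: active resources = [1, 5], total = 6
  t=3: active resources = [1, 5], total = 6
  t=4: active resources = [1, 5], total = 6
  t=5: active resources = [], total = 0
  t=6: active resources = [6], total = 6
  t=7: active resources = [6], total = 6
  t=8: active resources = [6], total = 6
  t=9: active resources = [6], total = 6
Peak resource demand = 6

6


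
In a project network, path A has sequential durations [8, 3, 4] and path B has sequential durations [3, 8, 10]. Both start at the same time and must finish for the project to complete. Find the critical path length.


Path A total = 8 + 3 + 4 = 15
Path B total = 3 + 8 + 10 = 21
Critical path = longest path = max(15, 21) = 21

21


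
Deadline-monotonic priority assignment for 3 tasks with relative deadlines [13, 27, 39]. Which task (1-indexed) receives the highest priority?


Sort tasks by relative deadline (ascending):
  Task 1: deadline = 13
  Task 2: deadline = 27
  Task 3: deadline = 39
Priority order (highest first): [1, 2, 3]
Highest priority task = 1

1


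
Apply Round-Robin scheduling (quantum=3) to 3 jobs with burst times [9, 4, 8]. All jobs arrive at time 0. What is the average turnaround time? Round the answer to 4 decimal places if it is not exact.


Time quantum = 3
Execution trace:
  J1 runs 3 units, time = 3
  J2 runs 3 units, time = 6
  J3 runs 3 units, time = 9
  J1 runs 3 units, time = 12
  J2 runs 1 units, time = 13
  J3 runs 3 units, time = 16
  J1 runs 3 units, time = 19
  J3 runs 2 units, time = 21
Finish times: [19, 13, 21]
Average turnaround = 53/3 = 17.6667

17.6667


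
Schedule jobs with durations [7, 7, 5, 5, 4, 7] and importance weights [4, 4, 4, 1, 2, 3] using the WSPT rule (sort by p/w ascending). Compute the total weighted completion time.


Compute p/w ratios and sort ascending (WSPT): [(5, 4), (7, 4), (7, 4), (4, 2), (7, 3), (5, 1)]
Compute weighted completion times:
  Job (p=5,w=4): C=5, w*C=4*5=20
  Job (p=7,w=4): C=12, w*C=4*12=48
  Job (p=7,w=4): C=19, w*C=4*19=76
  Job (p=4,w=2): C=23, w*C=2*23=46
  Job (p=7,w=3): C=30, w*C=3*30=90
  Job (p=5,w=1): C=35, w*C=1*35=35
Total weighted completion time = 315

315


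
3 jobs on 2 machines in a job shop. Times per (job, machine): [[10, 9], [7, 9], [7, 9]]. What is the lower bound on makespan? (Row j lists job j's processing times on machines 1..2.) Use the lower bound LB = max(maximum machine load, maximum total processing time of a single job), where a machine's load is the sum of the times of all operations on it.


Machine loads:
  Machine 1: 10 + 7 + 7 = 24
  Machine 2: 9 + 9 + 9 = 27
Max machine load = 27
Job totals:
  Job 1: 19
  Job 2: 16
  Job 3: 16
Max job total = 19
Lower bound = max(27, 19) = 27

27


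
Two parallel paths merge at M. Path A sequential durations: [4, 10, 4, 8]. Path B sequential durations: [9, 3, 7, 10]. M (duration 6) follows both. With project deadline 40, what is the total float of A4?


Forward pass: ES(A4) = sum of predecessors on chain A = 18
EF = ES + duration = 18 + 8 = 26
Backward pass: LF(M) = deadline = 40; LS(M) = 40 - 6 = 34
LF(A4) = LS(M) - sum(successors on chain A) = 34 - 0 = 34
LS = LF - duration = 34 - 8 = 26
Total float = LS - ES = 26 - 18 = 8

8


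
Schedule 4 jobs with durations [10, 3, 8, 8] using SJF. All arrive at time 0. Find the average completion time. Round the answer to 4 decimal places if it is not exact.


SJF order (ascending): [3, 8, 8, 10]
Completion times:
  Job 1: burst=3, C=3
  Job 2: burst=8, C=11
  Job 3: burst=8, C=19
  Job 4: burst=10, C=29
Average completion = 62/4 = 15.5

15.5


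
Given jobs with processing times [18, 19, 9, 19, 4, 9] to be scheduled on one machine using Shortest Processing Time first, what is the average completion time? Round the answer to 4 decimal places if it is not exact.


Sort jobs by processing time (SPT order): [4, 9, 9, 18, 19, 19]
Compute completion times sequentially:
  Job 1: processing = 4, completes at 4
  Job 2: processing = 9, completes at 13
  Job 3: processing = 9, completes at 22
  Job 4: processing = 18, completes at 40
  Job 5: processing = 19, completes at 59
  Job 6: processing = 19, completes at 78
Sum of completion times = 216
Average completion time = 216/6 = 36.0

36.0


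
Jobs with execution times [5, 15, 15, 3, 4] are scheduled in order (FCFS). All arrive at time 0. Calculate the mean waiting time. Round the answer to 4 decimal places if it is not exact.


FCFS order (as given): [5, 15, 15, 3, 4]
Waiting times:
  Job 1: wait = 0
  Job 2: wait = 5
  Job 3: wait = 20
  Job 4: wait = 35
  Job 5: wait = 38
Sum of waiting times = 98
Average waiting time = 98/5 = 19.6

19.6


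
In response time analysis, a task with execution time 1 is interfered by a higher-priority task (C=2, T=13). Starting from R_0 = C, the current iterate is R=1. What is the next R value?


R_next = C + ceil(R_prev / T_hp) * C_hp
ceil(1 / 13) = ceil(0.0769) = 1
Interference = 1 * 2 = 2
R_next = 1 + 2 = 3

3


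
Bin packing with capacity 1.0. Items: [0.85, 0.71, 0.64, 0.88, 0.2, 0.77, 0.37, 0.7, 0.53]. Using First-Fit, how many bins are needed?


Place items sequentially using First-Fit:
  Item 0.85 -> new Bin 1
  Item 0.71 -> new Bin 2
  Item 0.64 -> new Bin 3
  Item 0.88 -> new Bin 4
  Item 0.2 -> Bin 2 (now 0.91)
  Item 0.77 -> new Bin 5
  Item 0.37 -> new Bin 6
  Item 0.7 -> new Bin 7
  Item 0.53 -> Bin 6 (now 0.9)
Total bins used = 7

7


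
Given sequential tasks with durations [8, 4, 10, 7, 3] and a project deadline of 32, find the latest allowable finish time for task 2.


LF(activity 2) = deadline - sum of successor durations
Successors: activities 3 through 5 with durations [10, 7, 3]
Sum of successor durations = 20
LF = 32 - 20 = 12

12


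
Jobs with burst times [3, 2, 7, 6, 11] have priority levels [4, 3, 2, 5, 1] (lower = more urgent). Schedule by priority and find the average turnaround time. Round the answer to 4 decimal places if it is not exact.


Sort by priority (ascending = highest first):
Order: [(1, 11), (2, 7), (3, 2), (4, 3), (5, 6)]
Completion times:
  Priority 1, burst=11, C=11
  Priority 2, burst=7, C=18
  Priority 3, burst=2, C=20
  Priority 4, burst=3, C=23
  Priority 5, burst=6, C=29
Average turnaround = 101/5 = 20.2

20.2


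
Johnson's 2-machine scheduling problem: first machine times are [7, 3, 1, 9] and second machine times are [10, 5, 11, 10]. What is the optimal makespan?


Apply Johnson's rule:
  Group 1 (a <= b): [(3, 1, 11), (2, 3, 5), (1, 7, 10), (4, 9, 10)]
  Group 2 (a > b): []
Optimal job order: [3, 2, 1, 4]
Schedule:
  Job 3: M1 done at 1, M2 done at 12
  Job 2: M1 done at 4, M2 done at 17
  Job 1: M1 done at 11, M2 done at 27
  Job 4: M1 done at 20, M2 done at 37
Makespan = 37

37


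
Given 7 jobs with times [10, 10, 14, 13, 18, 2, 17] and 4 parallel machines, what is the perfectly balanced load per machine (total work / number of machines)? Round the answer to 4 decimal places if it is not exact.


Total processing time = 10 + 10 + 14 + 13 + 18 + 2 + 17 = 84
Number of machines = 4
Ideal balanced load = 84 / 4 = 21.0

21.0


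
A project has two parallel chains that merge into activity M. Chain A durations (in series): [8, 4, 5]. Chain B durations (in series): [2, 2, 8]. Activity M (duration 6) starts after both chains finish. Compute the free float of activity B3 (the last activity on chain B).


ES(B3) = sum of predecessors on chain B = 4
EF(B3) = ES + duration = 4 + 8 = 12
Successor of B3 is M. ES(M) = max(sum(A), sum(B)) = max(17, 12) = 17
Free float = ES(successor) - EF(current) = 17 - 12 = 5

5


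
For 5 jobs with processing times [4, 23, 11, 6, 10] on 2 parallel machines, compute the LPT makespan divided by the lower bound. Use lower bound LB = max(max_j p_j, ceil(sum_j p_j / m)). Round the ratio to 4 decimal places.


LPT order: [23, 11, 10, 6, 4]
Machine loads after assignment: [27, 27]
LPT makespan = 27
Lower bound = max(max_job, ceil(total/2)) = max(23, 27) = 27
Ratio = 27 / 27 = 1.0

1.0


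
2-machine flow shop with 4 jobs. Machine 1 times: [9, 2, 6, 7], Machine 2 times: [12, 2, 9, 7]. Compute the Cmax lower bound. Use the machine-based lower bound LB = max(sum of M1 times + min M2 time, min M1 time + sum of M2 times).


LB1 = sum(M1 times) + min(M2 times) = 24 + 2 = 26
LB2 = min(M1 times) + sum(M2 times) = 2 + 30 = 32
Lower bound = max(LB1, LB2) = max(26, 32) = 32

32


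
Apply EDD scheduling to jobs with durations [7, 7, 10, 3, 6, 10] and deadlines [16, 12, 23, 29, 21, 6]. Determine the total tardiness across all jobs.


Sort by due date (EDD order): [(10, 6), (7, 12), (7, 16), (6, 21), (10, 23), (3, 29)]
Compute completion times and tardiness:
  Job 1: p=10, d=6, C=10, tardiness=max(0,10-6)=4
  Job 2: p=7, d=12, C=17, tardiness=max(0,17-12)=5
  Job 3: p=7, d=16, C=24, tardiness=max(0,24-16)=8
  Job 4: p=6, d=21, C=30, tardiness=max(0,30-21)=9
  Job 5: p=10, d=23, C=40, tardiness=max(0,40-23)=17
  Job 6: p=3, d=29, C=43, tardiness=max(0,43-29)=14
Total tardiness = 57

57


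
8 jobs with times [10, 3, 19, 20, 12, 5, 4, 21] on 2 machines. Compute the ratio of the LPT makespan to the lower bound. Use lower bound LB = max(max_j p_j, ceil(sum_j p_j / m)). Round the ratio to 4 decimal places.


LPT order: [21, 20, 19, 12, 10, 5, 4, 3]
Machine loads after assignment: [47, 47]
LPT makespan = 47
Lower bound = max(max_job, ceil(total/2)) = max(21, 47) = 47
Ratio = 47 / 47 = 1.0

1.0


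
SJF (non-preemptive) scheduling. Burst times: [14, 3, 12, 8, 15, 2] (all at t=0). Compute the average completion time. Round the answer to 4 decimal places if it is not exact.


SJF order (ascending): [2, 3, 8, 12, 14, 15]
Completion times:
  Job 1: burst=2, C=2
  Job 2: burst=3, C=5
  Job 3: burst=8, C=13
  Job 4: burst=12, C=25
  Job 5: burst=14, C=39
  Job 6: burst=15, C=54
Average completion = 138/6 = 23.0

23.0


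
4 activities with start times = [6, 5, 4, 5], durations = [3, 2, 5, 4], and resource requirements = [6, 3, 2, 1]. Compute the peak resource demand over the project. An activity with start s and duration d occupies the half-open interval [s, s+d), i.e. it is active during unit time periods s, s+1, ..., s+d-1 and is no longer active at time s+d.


Each activity i is active on [start_i, start_i + duration_i).
Compute total resource usage per time slot:
  t=0: active resources = [], total = 0
  t=1: active resources = [], total = 0
  t=2: active resources = [], total = 0
  t=3: active resources = [], total = 0
  t=4: active resources = [2], total = 2
  t=5: active resources = [3, 2, 1], total = 6
  t=6: active resources = [6, 3, 2, 1], total = 12
  t=7: active resources = [6, 2, 1], total = 9
  t=8: active resources = [6, 2, 1], total = 9
Peak resource demand = 12

12


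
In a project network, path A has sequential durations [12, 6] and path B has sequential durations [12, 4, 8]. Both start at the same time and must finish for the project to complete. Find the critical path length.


Path A total = 12 + 6 = 18
Path B total = 12 + 4 + 8 = 24
Critical path = longest path = max(18, 24) = 24

24
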